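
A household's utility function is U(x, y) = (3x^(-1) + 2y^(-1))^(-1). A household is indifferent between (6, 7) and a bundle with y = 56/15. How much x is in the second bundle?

x = 12

U depends on (x, y) only through S = 3x^(-1) + 2y^(-1), so equal utility means equal S. At (6, 7): S = 11/14.
With y = 56/15: 2·(56/15)^(-1) = 15/28, so 3x^(-1) = 11/14 − 15/28 = 0.25, i.e. x^(-1) = 1/12.
Hence x = 1/(1/12) = 12.
Check: U(12, 56/15) = 1.2727.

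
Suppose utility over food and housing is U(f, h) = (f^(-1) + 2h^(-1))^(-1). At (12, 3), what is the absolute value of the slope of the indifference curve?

For CES with ρ = -1, MRS = (1/2)·(h/f)^2.
At (12, 3): MRS = 1/32.
The indifference curve has slope −1/32 at this bundle.

MRS = 1/32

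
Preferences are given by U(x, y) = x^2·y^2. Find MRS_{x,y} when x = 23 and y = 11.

MRS = 11/23

MU_x = 2·x·y^2 and MU_y = 2·x^2·y.
MRS = MU_x/MU_y = y/x.
At (23, 11): MRS = 11/23.
So at (23, 11) the consumer would give up 11/23 units of y for one more unit of x.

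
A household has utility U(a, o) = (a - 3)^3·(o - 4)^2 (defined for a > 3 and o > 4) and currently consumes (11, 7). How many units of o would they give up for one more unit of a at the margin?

MU_a = 3·(a−3)^2·(o−4)^2, MU_o = 2·(a−3)^3·(o−4).
MRS = (3/2)·(o−4)/(a−3).
At (11, 7): MRS = 9/16.
The indifference curve has slope −9/16 at this bundle.

MRS = 9/16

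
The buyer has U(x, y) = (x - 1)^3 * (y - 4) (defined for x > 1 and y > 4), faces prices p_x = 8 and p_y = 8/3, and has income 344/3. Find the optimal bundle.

x* = 10, y* = 13

MU_x = 3·(x−1)^2·(y−4), MU_y = (x−1)^3.
MRS = (3/1)·(y−4)/(x−1).
Tangency: set MRS = p_x/p_y = 8/(8/3) = 3.
So (3/1)·(y − 4)/(x − 1) = 3, i.e. (y − 4) = (x − 1).
Rewrite the budget in excess-of-subsistence terms: 8·(x − 1) + (8/3)·(y − 4) = 344/3 − 8·1 − (8/3)·4 = 96.
Substituting, (32/3)·(x − 1) = 96, so x − 1 = 9 and x* = 10.
Then y − 4 = 9, so y* = 13.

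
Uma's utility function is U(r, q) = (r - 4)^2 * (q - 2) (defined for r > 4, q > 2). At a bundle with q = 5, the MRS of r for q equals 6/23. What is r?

MU_r = 2·(r−4)·(q−2), MU_q = (r−4)^2.
MRS = (2/1)·(q−2)/(r−4).
Substitute q = 5: MRS = 6/(r − 4). Setting this equal to 6/23 gives r − 4 = 6/(6/23) = 23, so r = 27.

r = 27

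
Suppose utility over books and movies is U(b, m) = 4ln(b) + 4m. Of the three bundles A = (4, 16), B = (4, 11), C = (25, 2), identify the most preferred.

Evaluate utility at each bundle:
U(A) = 69.545.
U(B) = 49.545.
U(C) = 20.876.
Highest utility is A, so A ≻ B ≻ C.

Bundle A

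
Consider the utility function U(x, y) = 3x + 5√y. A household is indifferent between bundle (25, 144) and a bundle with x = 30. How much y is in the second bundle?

y = 81

U(25, 144) = 135.
Set U(30, y) = 135 and solve.
With x = 30: 5√y = 135 − 3·30 = 45, so √y = 9 and y = 81.
Check: U(30, 81) = 135.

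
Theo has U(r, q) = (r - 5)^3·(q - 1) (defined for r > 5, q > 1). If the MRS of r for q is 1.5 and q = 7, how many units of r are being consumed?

MU_r = 3·(r−5)^2·(q−1), MU_q = (r−5)^3.
MRS = (3/1)·(q−1)/(r−5).
Substitute q = 7: MRS = 18/(r − 5). Setting this equal to 1.5 gives r − 5 = 18/1.5 = 12, so r = 17.

r = 17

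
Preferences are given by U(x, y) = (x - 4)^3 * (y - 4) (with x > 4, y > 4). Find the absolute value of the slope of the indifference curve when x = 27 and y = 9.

MU_x = 3·(x−4)^2·(y−4), MU_y = (x−4)^3.
MRS = (3/1)·(y−4)/(x−4).
At (27, 9): MRS = 15/23.
So at (27, 9) the consumer would give up 15/23 units of y for one more unit of x.

MRS = 15/23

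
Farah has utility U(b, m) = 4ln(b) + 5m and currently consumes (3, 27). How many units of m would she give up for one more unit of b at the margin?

MRS = 4/15

MU_b = 4/b, MU_m = 5.
MRS = 4/b ÷ 5.
At (3, 27): MRS = 4/15.
So at (3, 27) the consumer would give up 4/15 units of m for one more unit of b.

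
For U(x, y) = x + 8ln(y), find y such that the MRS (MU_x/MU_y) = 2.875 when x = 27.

y = 23

MU_x = 1, MU_y = 8/y.
MRS = 1 ÷ (8/y).
MRS depends only on y: 0.125·y = 2.875 ⇒ y = 2.875/0.125 = 23.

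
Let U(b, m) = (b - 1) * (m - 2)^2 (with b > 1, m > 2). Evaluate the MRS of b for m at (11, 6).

MRS = 0.2

MU_b = (m−2)^2, MU_m = 2·(b−1)·(m−2).
MRS = (1/2)·(m−2)/(b−1).
At (11, 6): MRS = 0.2.
That is, one extra unit of b is worth 0.2 units of m at the margin.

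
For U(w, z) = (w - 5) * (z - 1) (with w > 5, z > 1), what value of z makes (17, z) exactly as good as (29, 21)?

z = 41

U(29, 21) = 480.
Set U(17, z) = 480 and solve.
With w = 17: (17 − 5) = 12, so (z − 1) = 480/12 = 40.
So z = 1 + 40 = 41.
Check: U(17, 41) = 480.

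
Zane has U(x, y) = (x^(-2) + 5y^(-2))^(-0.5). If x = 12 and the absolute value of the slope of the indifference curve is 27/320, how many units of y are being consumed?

For CES with ρ = -2, MRS = (1/5)·(y/x)^3.
Setting (1/5)·(y/12)^3 = 27/320 gives (y/12)^3 = 27/64, so y/12 = 0.75 and y = 9.

y = 9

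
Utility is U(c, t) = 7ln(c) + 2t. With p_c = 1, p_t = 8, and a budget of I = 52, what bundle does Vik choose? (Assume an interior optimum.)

c* = 28, t* = 3

MU_c = 7/c, MU_t = 2.
MRS = 7/c ÷ 2.
Tangency: set MRS = p_c/p_t = 1/8 = 0.125.
MRS depends only on c: 3.5/c = 0.125 ⇒ c* = 3.5/0.125 = 28.
From the budget, 8·t = 52 − 1·28 = 24, so t* = 3.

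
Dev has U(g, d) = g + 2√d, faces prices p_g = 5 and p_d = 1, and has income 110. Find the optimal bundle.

MU_g = 1, MU_d = 2/(2√d).
MRS = 1 ÷ (2/(2√d)).
Tangency: set MRS = p_g/p_d = 5/1 = 5.
MRS depends only on d: √d = 5 ⇒ √d = 5 ⇒ d* = 25.
From the budget, 5·g = 110 − 1·25 = 85, so g* = 17.

g* = 17, d* = 25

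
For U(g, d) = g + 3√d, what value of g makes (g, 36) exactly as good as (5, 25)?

g = 2

U(5, 25) = 20.
Set U(g, 36) = 20 and solve.
With d = 36: √36 = 6, so g = 20 − 3·6 = 2.
Check: U(2, 36) = 20.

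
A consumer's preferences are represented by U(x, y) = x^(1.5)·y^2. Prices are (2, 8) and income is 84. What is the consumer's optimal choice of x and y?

x* = 18, y* = 6

MU_x = 1.5·√x·y^2 and MU_y = 2·x^(1.5)·y.
MRS = MU_x/MU_y = (0.75)·y/x.
Tangency: set MRS = p_x/p_y = 2/8 = 0.25.
So (0.75)·y/x = 0.25, i.e. y = (1/3)·x.
Substitute into the budget 2·x + 8·y = 84: (14/3)·x = 84, so x* = 18.
Then y* = (1/3)·18 = 6.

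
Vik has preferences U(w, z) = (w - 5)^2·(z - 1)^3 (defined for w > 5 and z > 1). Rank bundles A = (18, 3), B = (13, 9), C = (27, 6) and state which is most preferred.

Bundle C

Evaluate utility at each bundle:
U(A) = 1352.
U(B) = 32768.
U(C) = 60500.
Highest utility is C, so C ≻ B ≻ A.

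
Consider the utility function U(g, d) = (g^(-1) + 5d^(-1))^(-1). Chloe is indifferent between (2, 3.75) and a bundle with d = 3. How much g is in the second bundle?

g = 6

U depends on (g, d) only through S = g^(-1) + 5d^(-1), so equal utility means equal S. At (2, 3.75): S = 11/6.
With d = 3: 5·3^(-1) = 5/3, so g^(-1) = 11/6 − 5/3 = 1/6.
Hence g = 1/(1/6) = 6.
Check: U(6, 3) = 0.5455.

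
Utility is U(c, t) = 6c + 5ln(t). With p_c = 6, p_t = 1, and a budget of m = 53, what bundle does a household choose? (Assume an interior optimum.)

MU_c = 6, MU_t = 5/t.
MRS = 6 ÷ (5/t).
Tangency: set MRS = p_c/p_t = 6/1 = 6.
MRS depends only on t: 1.2·t = 6 ⇒ t* = 6/1.2 = 5.
From the budget, 6·c = 53 − 1·5 = 48, so c* = 8.

c* = 8, t* = 5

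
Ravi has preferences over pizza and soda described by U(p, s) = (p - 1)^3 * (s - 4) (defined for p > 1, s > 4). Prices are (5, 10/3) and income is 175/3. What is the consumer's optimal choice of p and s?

p* = 7, s* = 7

MU_p = 3·(p−1)^2·(s−4), MU_s = (p−1)^3.
MRS = (3/1)·(s−4)/(p−1).
Tangency: set MRS = p_p/p_s = 5/(10/3) = 1.5.
So (3/1)·(s − 4)/(p − 1) = 1.5, i.e. (s − 4) = 0.5·(p − 1).
Rewrite the budget in excess-of-subsistence terms: 5·(p − 1) + (10/3)·(s − 4) = 175/3 − 5·1 − (10/3)·4 = 40.
Substituting, (20/3)·(p − 1) = 40, so p − 1 = 6 and p* = 7.
Then s − 4 = 0.5·6 = 3, so s* = 7.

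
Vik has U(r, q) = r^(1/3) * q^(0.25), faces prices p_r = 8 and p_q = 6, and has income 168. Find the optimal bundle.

MU_r = 1/3·r^(-2/3)·q^(0.25) and MU_q = 0.25·r^(1/3)·q^(-0.75).
MRS = MU_r/MU_q = (4/3)·q/r.
Tangency: set MRS = p_r/p_q = 8/6 = 4/3.
So (4/3)·q/r = 4/3, i.e. q = r.
Substitute into the budget 8·r + 6·q = 168: 14·r = 168, so r* = 12.
Then q* = 12.

r* = 12, q* = 12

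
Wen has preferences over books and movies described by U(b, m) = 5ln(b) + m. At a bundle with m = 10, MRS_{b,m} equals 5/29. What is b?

MU_b = 5/b, MU_m = 1.
MRS = 5/b ÷ 1.
MRS depends only on b: 5/b = 5/29 ⇒ b = 5/(5/29) = 29.

b = 29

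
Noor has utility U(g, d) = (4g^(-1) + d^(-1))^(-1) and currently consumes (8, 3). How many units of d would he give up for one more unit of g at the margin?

MRS = 9/16

For CES with ρ = -1, MRS = (4/1)·(d/g)^2.
At (8, 3): MRS = 9/16.
That is, one extra unit of g is worth 9/16 units of d at the margin.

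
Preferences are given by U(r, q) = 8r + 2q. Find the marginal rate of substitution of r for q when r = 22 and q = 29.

MRS = 4

MU_r = 8, MU_q = 2, so MRS = 8/2 = 4 at every bundle.
At (22, 29): MRS = 4.
The indifference curve has slope −4 at this bundle.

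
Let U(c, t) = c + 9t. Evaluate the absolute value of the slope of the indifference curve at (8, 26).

MU_c = 1, MU_t = 9, so MRS = 1/9 at every bundle.
At (8, 26): MRS = 1/9.
That is, one extra unit of c is worth 1/9 units of t at the margin.

MRS = 1/9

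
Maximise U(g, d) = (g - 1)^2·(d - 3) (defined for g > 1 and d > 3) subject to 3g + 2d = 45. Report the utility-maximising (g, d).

g* = 9, d* = 9

MU_g = 2·(g−1)·(d−3), MU_d = (g−1)^2.
MRS = (2/1)·(d−3)/(g−1).
Tangency: set MRS = p_g/p_d = 3/2 = 1.5.
So (2/1)·(d − 3)/(g − 1) = 1.5, i.e. (d − 3) = 0.75·(g − 1).
Rewrite the budget in excess-of-subsistence terms: 3·(g − 1) + 2·(d − 3) = 45 − 3·1 − 2·3 = 36.
Substituting, 4.5·(g − 1) = 36, so g − 1 = 8 and g* = 9.
Then d − 3 = 0.75·8 = 6, so d* = 9.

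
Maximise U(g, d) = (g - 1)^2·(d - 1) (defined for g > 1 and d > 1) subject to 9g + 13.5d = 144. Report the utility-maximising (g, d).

MU_g = 2·(g−1)·(d−1), MU_d = (g−1)^2.
MRS = (2/1)·(d−1)/(g−1).
Tangency: set MRS = p_g/p_d = 9/13.5 = 2/3.
So (2/1)·(d − 1)/(g − 1) = 2/3, i.e. (d − 1) = (1/3)·(g − 1).
Rewrite the budget in excess-of-subsistence terms: 9·(g − 1) + 13.5·(d − 1) = 144 − 9·1 − 13.5·1 = 121.5.
Substituting, 13.5·(g − 1) = 121.5, so g − 1 = 9 and g* = 10.
Then d − 1 = (1/3)·9 = 3, so d* = 4.

g* = 10, d* = 4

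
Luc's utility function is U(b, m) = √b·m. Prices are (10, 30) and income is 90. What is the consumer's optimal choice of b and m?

MU_b = 0.5·b^(-0.5)·m and MU_m = √b.
MRS = MU_b/MU_m = (0.5)·m/b.
Tangency: set MRS = p_b/p_m = 10/30 = 1/3.
So (0.5)·m/b = 1/3, i.e. m = (2/3)·b.
Substitute into the budget 10·b + 30·m = 90: 30·b = 90, so b* = 3.
Then m* = (2/3)·3 = 2.

b* = 3, m* = 2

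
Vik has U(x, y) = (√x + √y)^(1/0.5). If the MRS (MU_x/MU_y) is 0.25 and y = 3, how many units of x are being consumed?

For CES with ρ = 0.5, MRS = √(y/x).
Setting √(3/x) = 0.25 gives 3/x = 1/16 and x = 48.

x = 48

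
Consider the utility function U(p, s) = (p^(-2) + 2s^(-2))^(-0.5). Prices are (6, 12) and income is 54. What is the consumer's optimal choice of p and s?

p* = 3, s* = 3

For CES with ρ = -2, MRS = (1/2)·(s/p)^3.
Tangency: set MRS = p_p/p_s = 6/12 = 0.5.
So (s/p)^3 = 1; taking the cube root, s/p = 1, i.e. s = p.
Substitute into the budget 6·p + 12·s = 54: 18·p = 54, so p* = 3 and s* = 3.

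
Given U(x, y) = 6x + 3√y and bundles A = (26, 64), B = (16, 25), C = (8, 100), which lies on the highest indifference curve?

Evaluate utility at each bundle:
U(A) = 180.000.
U(B) = 111.000.
U(C) = 78.000.
Highest utility is A, so A ≻ B ≻ C.

Bundle A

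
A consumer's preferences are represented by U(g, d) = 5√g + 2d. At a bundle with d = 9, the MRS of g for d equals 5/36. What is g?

g = 81

MU_g = 5/(2√g), MU_d = 2.
MRS = 5/(2√g) ÷ 2.
MRS depends only on g: 1.25/√g = 5/36 ⇒ √g = 1.25/(5/36) = 9 ⇒ g = 81.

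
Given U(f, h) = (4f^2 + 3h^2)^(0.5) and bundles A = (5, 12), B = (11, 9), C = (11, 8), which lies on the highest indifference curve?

Evaluate utility at each bundle:
U(A) = 23.065.
U(B) = 26.963.
U(C) = 26.000.
Highest utility is B, so B ≻ C ≻ A.

Bundle B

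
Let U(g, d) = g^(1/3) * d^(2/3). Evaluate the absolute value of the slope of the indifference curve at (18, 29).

MRS = 29/36

MU_g = 1/3·g^(-2/3)·d^(2/3) and MU_d = 2/3·g^(1/3)·d^(-1/3).
MRS = MU_g/MU_d = (0.5)·d/g.
At (18, 29): MRS = 29/36.
The indifference curve has slope −29/36 at this bundle.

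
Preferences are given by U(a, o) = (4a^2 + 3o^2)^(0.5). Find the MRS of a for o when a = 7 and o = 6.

MRS = 14/9

For CES with ρ = 2, MRS = (4/3)·(o/a)^(-1).
At (7, 6): MRS = 14/9.
That is, one extra unit of a is worth 14/9 units of o at the margin.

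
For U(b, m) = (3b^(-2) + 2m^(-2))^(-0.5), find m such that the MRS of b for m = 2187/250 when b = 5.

m = 9

For CES with ρ = -2, MRS = (3/2)·(m/b)^3.
Setting (3/2)·(m/5)^3 = 2187/250 gives (m/5)^3 = 729/125, so m/5 = 1.8 and m = 9.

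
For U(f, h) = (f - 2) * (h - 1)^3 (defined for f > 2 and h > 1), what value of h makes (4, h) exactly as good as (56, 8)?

U(56, 8) = 18522.
Set U(4, h) = 18522 and solve.
With f = 4: (4 − 2) = 2, so (h − 1)^3 = 18522/2 = 9261.
Taking the cube root (with h > 1): h − 1 = 21, so h = 22.
Check: U(4, 22) = 18522.

h = 22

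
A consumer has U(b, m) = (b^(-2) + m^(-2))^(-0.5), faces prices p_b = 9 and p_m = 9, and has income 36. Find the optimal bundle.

b* = 2, m* = 2

For CES with ρ = -2, MRS = (m/b)^3.
Tangency: set MRS = p_b/p_m = 9/9 = 1.
So (m/b)^3 = 1; taking the cube root, m/b = 1, i.e. m = b.
Substitute into the budget 9·b + 9·m = 36: 18·b = 36, so b* = 2 and m* = 2.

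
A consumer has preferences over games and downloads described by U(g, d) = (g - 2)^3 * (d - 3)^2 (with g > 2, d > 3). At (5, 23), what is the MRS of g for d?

MRS = 10

MU_g = 3·(g−2)^2·(d−3)^2, MU_d = 2·(g−2)^3·(d−3).
MRS = (3/2)·(d−3)/(g−2).
At (5, 23): MRS = 10.
That is, one extra unit of g is worth 10 units of d at the margin.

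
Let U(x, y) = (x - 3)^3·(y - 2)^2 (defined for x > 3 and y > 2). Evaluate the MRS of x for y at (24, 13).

MU_x = 3·(x−3)^2·(y−2)^2, MU_y = 2·(x−3)^3·(y−2).
MRS = (3/2)·(y−2)/(x−3).
At (24, 13): MRS = 11/14.
The indifference curve has slope −11/14 at this bundle.

MRS = 11/14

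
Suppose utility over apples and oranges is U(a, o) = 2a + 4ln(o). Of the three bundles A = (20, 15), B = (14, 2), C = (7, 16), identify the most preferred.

Bundle A

Evaluate utility at each bundle:
U(A) = 50.832.
U(B) = 30.773.
U(C) = 25.090.
Highest utility is A, so A ≻ B ≻ C.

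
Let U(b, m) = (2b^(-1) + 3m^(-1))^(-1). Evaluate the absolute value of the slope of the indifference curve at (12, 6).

MRS = 1/6

For CES with ρ = -1, MRS = (2/3)·(m/b)^2.
At (12, 6): MRS = 1/6.
That is, one extra unit of b is worth 1/6 units of m at the margin.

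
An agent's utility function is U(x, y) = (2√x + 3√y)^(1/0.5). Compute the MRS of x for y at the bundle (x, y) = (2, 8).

MRS = 4/3

For CES with ρ = 0.5, MRS = (2/3)·√(y/x).
At (2, 8): MRS = 4/3.
That is, one extra unit of x is worth 4/3 units of y at the margin.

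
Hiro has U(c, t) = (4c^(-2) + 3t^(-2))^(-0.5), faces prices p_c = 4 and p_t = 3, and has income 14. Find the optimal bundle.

c* = 2, t* = 2

For CES with ρ = -2, MRS = (4/3)·(t/c)^3.
Tangency: set MRS = p_c/p_t = 4/3.
So (t/c)^3 = 1; taking the cube root, t/c = 1, i.e. t = c.
Substitute into the budget 4·c + 3·t = 14: 7·c = 14, so c* = 2 and t* = 2.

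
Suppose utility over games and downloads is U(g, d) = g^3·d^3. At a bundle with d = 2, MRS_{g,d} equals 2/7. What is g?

MU_g = 3·g^2·d^3 and MU_d = 3·g^3·d^2.
MRS = MU_g/MU_d = d/g.
Substitute d = 2: MRS = 2/g. Setting 2/g = 2/7 gives g = 2/(2/7) = 7.

g = 7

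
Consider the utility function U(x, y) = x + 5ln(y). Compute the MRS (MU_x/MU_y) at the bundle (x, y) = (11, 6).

MU_x = 1, MU_y = 5/y.
MRS = 1 ÷ (5/y).
At (11, 6): MRS = 1.2.
The indifference curve has slope −1.2 at this bundle.

MRS = 1.2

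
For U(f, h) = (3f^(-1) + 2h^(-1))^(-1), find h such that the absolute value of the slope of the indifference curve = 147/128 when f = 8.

h = 7

For CES with ρ = -1, MRS = (3/2)·(h/f)^2.
Setting (3/2)·(h/8)^2 = 147/128 gives (h/8)^2 = 49/64, so h/8 = 0.875 and h = 7.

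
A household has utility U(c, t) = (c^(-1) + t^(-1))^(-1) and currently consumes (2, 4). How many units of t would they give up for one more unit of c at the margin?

MRS = 4

For CES with ρ = -1, MRS = (t/c)^2.
At (2, 4): MRS = 4.
That is, one extra unit of c is worth 4 units of t at the margin.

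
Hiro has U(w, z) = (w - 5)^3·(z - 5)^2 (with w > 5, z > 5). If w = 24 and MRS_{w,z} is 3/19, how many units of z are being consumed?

z = 7

MU_w = 3·(w−5)^2·(z−5)^2, MU_z = 2·(w−5)^3·(z−5).
MRS = (3/2)·(z−5)/(w−5).
Substitute w = 24: MRS = (z − 5)/(38/3). Setting this equal to 3/19 gives z − 5 = (3/19)·(38/3) = 2, so z = 7.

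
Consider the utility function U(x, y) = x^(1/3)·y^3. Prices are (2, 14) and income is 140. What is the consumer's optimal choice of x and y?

x* = 7, y* = 9

MU_x = 1/3·x^(-2/3)·y^3 and MU_y = 3·x^(1/3)·y^2.
MRS = MU_x/MU_y = (1/9)·y/x.
Tangency: set MRS = p_x/p_y = 2/14 = 1/7.
So (1/9)·y/x = 1/7, i.e. y = (9/7)·x.
Substitute into the budget 2·x + 14·y = 140: 20·x = 140, so x* = 7.
Then y* = (9/7)·7 = 9.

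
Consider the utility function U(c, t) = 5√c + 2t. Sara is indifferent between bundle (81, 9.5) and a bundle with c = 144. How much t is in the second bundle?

t = 2

U(81, 9.5) = 64.
Set U(144, t) = 64 and solve.
With c = 144: √144 = 12, so 2t = 64 − 5·12 = 4 and t = 2.
Check: U(144, 2) = 64.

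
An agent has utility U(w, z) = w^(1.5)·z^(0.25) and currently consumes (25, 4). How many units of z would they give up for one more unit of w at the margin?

MU_w = 1.5·√w·z^(0.25) and MU_z = 0.25·w^(1.5)·z^(-0.75).
MRS = MU_w/MU_z = (6)·z/w.
At (25, 4): MRS = 24/25.
That is, one extra unit of w is worth 24/25 units of z at the margin.

MRS = 24/25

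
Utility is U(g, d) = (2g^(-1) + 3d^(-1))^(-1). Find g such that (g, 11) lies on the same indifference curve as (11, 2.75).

g = 2

U depends on (g, d) only through S = 2g^(-1) + 3d^(-1), so equal utility means equal S. At (11, 2.75): S = 14/11.
With d = 11: 3·11^(-1) = 3/11, so 2g^(-1) = 14/11 − 3/11 = 1, i.e. g^(-1) = 0.5.
Hence g = 1/0.5 = 2.
Check: U(2, 11) = 0.7857.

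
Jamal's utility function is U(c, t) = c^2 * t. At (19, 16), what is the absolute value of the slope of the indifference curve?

MRS = 32/19

MU_c = 2·c·t and MU_t = c^2.
MRS = MU_c/MU_t = (2/1)·t/c.
At (19, 16): MRS = 32/19.
That is, one extra unit of c is worth 32/19 units of t at the margin.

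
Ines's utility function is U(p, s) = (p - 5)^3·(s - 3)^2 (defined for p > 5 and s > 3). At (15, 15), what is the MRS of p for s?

MU_p = 3·(p−5)^2·(s−3)^2, MU_s = 2·(p−5)^3·(s−3).
MRS = (3/2)·(s−3)/(p−5).
At (15, 15): MRS = 1.8.
That is, one extra unit of p is worth 1.8 units of s at the margin.

MRS = 1.8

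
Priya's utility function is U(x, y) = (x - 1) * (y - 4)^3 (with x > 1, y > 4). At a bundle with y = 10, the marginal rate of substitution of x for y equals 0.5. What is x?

x = 5

MU_x = (y−4)^3, MU_y = 3·(x−1)·(y−4)^2.
MRS = (1/3)·(y−4)/(x−1).
Substitute y = 10: MRS = 2/(x − 1). Setting this equal to 0.5 gives x − 1 = 2/0.5 = 4, so x = 5.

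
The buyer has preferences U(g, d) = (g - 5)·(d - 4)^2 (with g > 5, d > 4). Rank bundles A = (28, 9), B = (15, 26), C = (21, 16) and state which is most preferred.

Bundle B

Evaluate utility at each bundle:
U(A) = 575.
U(B) = 4840.
U(C) = 2304.
Highest utility is B, so B ≻ C ≻ A.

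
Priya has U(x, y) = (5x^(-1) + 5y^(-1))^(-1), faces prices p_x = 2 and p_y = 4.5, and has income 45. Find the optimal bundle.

x* = 9, y* = 6

For CES with ρ = -1, MRS = (y/x)^2.
Tangency: set MRS = p_x/p_y = 2/4.5 = 4/9.
So (y/x)^2 = 4/9; taking the square root, y/x = 2/3, i.e. y = (2/3)·x.
Substitute into the budget 2·x + 4.5·y = 45: 5·x = 45, so x* = 9 and y* = (2/3)·9 = 6.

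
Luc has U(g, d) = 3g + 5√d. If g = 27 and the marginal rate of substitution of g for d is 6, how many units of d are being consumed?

MU_g = 3, MU_d = 5/(2√d).
MRS = 3 ÷ (5/(2√d)).
MRS depends only on d: 1.2·√d = 6 ⇒ √d = 6/1.2 = 5 ⇒ d = 25.

d = 25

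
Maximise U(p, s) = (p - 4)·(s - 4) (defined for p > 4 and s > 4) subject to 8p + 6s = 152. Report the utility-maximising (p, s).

MU_p = (s−4), MU_s = (p−4).
MRS = (s−4)/(p−4).
Tangency: set MRS = p_p/p_s = 8/6 = 4/3.
So (s − 4)/(p − 4) = 4/3, i.e. (s − 4) = (4/3)·(p − 4).
Rewrite the budget in excess-of-subsistence terms: 8·(p − 4) + 6·(s − 4) = 152 − 8·4 − 6·4 = 96.
Substituting, 16·(p − 4) = 96, so p − 4 = 6 and p* = 10.
Then s − 4 = (4/3)·6 = 8, so s* = 12.

p* = 10, s* = 12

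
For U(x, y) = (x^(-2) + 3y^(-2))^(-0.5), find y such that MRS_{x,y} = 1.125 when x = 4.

For CES with ρ = -2, MRS = (1/3)·(y/x)^3.
Setting (1/3)·(y/4)^3 = 1.125 gives (y/4)^3 = 3.375, so y/4 = 1.5 and y = 6.

y = 6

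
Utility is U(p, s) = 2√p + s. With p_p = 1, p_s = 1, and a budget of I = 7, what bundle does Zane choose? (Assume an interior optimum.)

p* = 1, s* = 6

MU_p = 2/(2√p), MU_s = 1.
MRS = 2/(2√p) ÷ 1.
Tangency: set MRS = p_p/p_s = 1/1 = 1.
MRS depends only on p: 1/√p = 1 ⇒ √p = 1/1 = 1 ⇒ p* = 1.
From the budget, 1·s = 7 − 1·1 = 6, so s* = 6.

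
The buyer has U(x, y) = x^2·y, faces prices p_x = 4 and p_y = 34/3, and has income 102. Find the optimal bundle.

x* = 17, y* = 3

MU_x = 2·x·y and MU_y = x^2.
MRS = MU_x/MU_y = (2/1)·y/x.
Tangency: set MRS = p_x/p_y = 4/(34/3) = 6/17.
So (2/1)·y/x = 6/17, i.e. y = (3/17)·x.
Substitute into the budget 4·x + (34/3)·y = 102: 6·x = 102, so x* = 17.
Then y* = (3/17)·17 = 3.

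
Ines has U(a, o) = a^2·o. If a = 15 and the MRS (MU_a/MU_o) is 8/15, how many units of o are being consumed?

MU_a = 2·a·o and MU_o = a^2.
MRS = MU_a/MU_o = (2/1)·o/a.
Substitute a = 15: MRS = o/7.5. Setting o/7.5 = 8/15 gives o = (8/15)·7.5 = 4.

o = 4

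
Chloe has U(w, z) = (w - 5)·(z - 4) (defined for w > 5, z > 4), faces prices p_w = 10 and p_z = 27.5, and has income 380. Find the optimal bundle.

MU_w = (z−4), MU_z = (w−5).
MRS = (z−4)/(w−5).
Tangency: set MRS = p_w/p_z = 10/27.5 = 4/11.
So (z − 4)/(w − 5) = 4/11, i.e. (z − 4) = (4/11)·(w − 5).
Rewrite the budget in excess-of-subsistence terms: 10·(w − 5) + 27.5·(z − 4) = 380 − 10·5 − 27.5·4 = 220.
Substituting, 20·(w − 5) = 220, so w − 5 = 11 and w* = 16.
Then z − 4 = (4/11)·11 = 4, so z* = 8.

w* = 16, z* = 8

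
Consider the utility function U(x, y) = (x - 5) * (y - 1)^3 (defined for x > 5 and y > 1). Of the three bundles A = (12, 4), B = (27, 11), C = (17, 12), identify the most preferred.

Evaluate utility at each bundle:
U(A) = 189.
U(B) = 22000.
U(C) = 15972.
Highest utility is B, so B ≻ C ≻ A.

Bundle B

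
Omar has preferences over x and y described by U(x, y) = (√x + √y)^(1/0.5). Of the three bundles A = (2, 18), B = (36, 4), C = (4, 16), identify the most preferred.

Evaluate utility at each bundle:
U(A) = 32.000.
U(B) = 64.000.
U(C) = 36.000.
Highest utility is B, so B ≻ C ≻ A.

Bundle B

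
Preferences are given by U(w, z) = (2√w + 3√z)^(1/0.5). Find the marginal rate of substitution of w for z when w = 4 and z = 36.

For CES with ρ = 0.5, MRS = (2/3)·√(z/w).
At (4, 36): MRS = 2.
So at (4, 36) the consumer would give up 2 units of z for one more unit of w.

MRS = 2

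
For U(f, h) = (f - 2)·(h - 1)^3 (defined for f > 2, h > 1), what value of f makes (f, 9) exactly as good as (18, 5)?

U(18, 5) = 1024.
Set U(f, 9) = 1024 and solve.
With h = 9: (9 − 1)^3 = 512, so (f − 2) = 1024/512 = 2.
So f = 2 + 2 = 4.
Check: U(4, 9) = 1024.

f = 4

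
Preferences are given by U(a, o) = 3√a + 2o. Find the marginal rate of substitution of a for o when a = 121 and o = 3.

MU_a = 3/(2√a), MU_o = 2.
MRS = 3/(2√a) ÷ 2.
At (121, 3): MRS = 3/44.
That is, one extra unit of a is worth 3/44 units of o at the margin.

MRS = 3/44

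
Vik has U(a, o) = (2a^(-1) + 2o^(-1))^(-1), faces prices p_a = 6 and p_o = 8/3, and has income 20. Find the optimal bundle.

For CES with ρ = -1, MRS = (o/a)^2.
Tangency: set MRS = p_a/p_o = 6/(8/3) = 2.25.
So (o/a)^2 = 2.25; taking the square root, o/a = 1.5, i.e. o = 1.5·a.
Substitute into the budget 6·a + (8/3)·o = 20: 10·a = 20, so a* = 2 and o* = 1.5·2 = 3.

a* = 2, o* = 3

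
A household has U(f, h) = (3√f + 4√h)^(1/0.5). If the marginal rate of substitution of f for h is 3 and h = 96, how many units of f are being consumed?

f = 6

For CES with ρ = 0.5, MRS = (3/4)·√(h/f).
Setting (3/4)·√(96/f) = 3 gives √(96/f) = 4, so 96/f = 16 and f = 6.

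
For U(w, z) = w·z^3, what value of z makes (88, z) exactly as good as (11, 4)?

U(11, 4) = 704.
Set U(88, z) = 704 and solve.
With w = 88: z^3 = 704/88 = 8; taking the cube root, z = 2.
Check: U(88, 2) = 704.

z = 2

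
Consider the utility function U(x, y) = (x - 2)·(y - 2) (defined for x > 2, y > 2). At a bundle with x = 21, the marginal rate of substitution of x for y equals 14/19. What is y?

MU_x = (y−2), MU_y = (x−2).
MRS = (y−2)/(x−2).
Substitute x = 21: MRS = (y − 2)/19. Setting this equal to 14/19 gives y − 2 = (14/19)·19 = 14, so y = 16.

y = 16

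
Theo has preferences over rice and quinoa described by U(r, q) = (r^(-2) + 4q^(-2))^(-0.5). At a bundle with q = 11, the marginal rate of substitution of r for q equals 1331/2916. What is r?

r = 9

For CES with ρ = -2, MRS = (1/4)·(q/r)^3.
Setting (1/4)·(11/r)^3 = 1331/2916 gives (11/r)^3 = 1331/729, so 11/r = 11/9 and r = 9.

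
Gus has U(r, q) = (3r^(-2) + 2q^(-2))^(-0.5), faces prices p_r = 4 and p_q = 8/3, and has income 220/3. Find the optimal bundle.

For CES with ρ = -2, MRS = (3/2)·(q/r)^3.
Tangency: set MRS = p_r/p_q = 4/(8/3) = 1.5.
So (q/r)^3 = 1; taking the cube root, q/r = 1, i.e. q = r.
Substitute into the budget 4·r + (8/3)·q = 220/3: (20/3)·r = 220/3, so r* = 11 and q* = 11.

r* = 11, q* = 11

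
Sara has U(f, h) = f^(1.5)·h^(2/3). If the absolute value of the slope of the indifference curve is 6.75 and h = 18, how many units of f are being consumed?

MU_f = 1.5·√f·h^(2/3) and MU_h = 2/3·f^(1.5)·h^(-1/3).
MRS = MU_f/MU_h = (2.25)·h/f.
Substitute h = 18: MRS = 40.5/f. Setting 40.5/f = 6.75 gives f = 40.5/6.75 = 6.

f = 6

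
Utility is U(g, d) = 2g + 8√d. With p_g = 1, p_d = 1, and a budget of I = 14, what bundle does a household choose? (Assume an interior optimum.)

g* = 10, d* = 4

MU_g = 2, MU_d = 8/(2√d).
MRS = 2 ÷ (8/(2√d)).
Tangency: set MRS = p_g/p_d = 1/1 = 1.
MRS depends only on d: 0.5·√d = 1 ⇒ √d = 1/0.5 = 2 ⇒ d* = 4.
From the budget, 1·g = 14 − 1·4 = 10, so g* = 10.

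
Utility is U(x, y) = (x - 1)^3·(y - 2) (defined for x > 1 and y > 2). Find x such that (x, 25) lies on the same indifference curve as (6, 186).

x = 11

U(6, 186) = 23000.
Set U(x, 25) = 23000 and solve.
With y = 25: (25 − 2) = 23, so (x − 1)^3 = 23000/23 = 1000.
Taking the cube root (with x > 1): x − 1 = 10, so x = 11.
Check: U(11, 25) = 23000.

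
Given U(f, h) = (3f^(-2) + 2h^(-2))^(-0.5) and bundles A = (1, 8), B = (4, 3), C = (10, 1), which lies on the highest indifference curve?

Evaluate utility at each bundle:
U(A) = 0.574.
U(B) = 1.562.
U(C) = 0.702.
Highest utility is B, so B ≻ C ≻ A.

Bundle B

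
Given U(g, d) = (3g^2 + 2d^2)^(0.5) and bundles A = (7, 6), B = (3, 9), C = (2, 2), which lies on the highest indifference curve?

Bundle A

Evaluate utility at each bundle:
U(A) = 14.799.
U(B) = 13.748.
U(C) = 4.472.
Highest utility is A, so A ≻ B ≻ C.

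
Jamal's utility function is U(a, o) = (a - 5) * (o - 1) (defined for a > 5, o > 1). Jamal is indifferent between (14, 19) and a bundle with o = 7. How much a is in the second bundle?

U(14, 19) = 162.
Set U(a, 7) = 162 and solve.
With o = 7: (7 − 1) = 6, so (a − 5) = 162/6 = 27.
So a = 5 + 27 = 32.
Check: U(32, 7) = 162.

a = 32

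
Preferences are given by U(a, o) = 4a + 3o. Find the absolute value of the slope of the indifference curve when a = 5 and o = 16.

MRS = 4/3

MU_a = 4, MU_o = 3, so MRS = 4/3 at every bundle.
At (5, 16): MRS = 4/3.
The indifference curve has slope −4/3 at this bundle.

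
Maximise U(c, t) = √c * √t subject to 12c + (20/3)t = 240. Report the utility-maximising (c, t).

MU_c = 0.5·c^(-0.5)·√t and MU_t = 0.5·√c·t^(-0.5).
MRS = MU_c/MU_t = t/c.
Tangency: set MRS = p_c/p_t = 12/(20/3) = 1.8.
So t/c = 1.8, i.e. t = 1.8·c.
Substitute into the budget 12·c + (20/3)·t = 240: 24·c = 240, so c* = 10.
Then t* = 1.8·10 = 18.

c* = 10, t* = 18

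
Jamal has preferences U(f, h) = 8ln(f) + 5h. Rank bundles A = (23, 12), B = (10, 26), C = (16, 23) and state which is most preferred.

Bundle B

Evaluate utility at each bundle:
U(A) = 85.084.
U(B) = 148.421.
U(C) = 137.181.
Highest utility is B, so B ≻ C ≻ A.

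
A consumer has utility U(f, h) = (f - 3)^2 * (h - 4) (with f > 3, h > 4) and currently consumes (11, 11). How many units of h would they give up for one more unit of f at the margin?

MU_f = 2·(f−3)·(h−4), MU_h = (f−3)^2.
MRS = (2/1)·(h−4)/(f−3).
At (11, 11): MRS = 1.75.
The indifference curve has slope −1.75 at this bundle.

MRS = 1.75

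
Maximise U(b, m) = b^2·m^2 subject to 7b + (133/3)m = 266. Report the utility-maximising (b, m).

MU_b = 2·b·m^2 and MU_m = 2·b^2·m.
MRS = MU_b/MU_m = m/b.
Tangency: set MRS = p_b/p_m = 7/(133/3) = 3/19.
So m/b = 3/19, i.e. m = (3/19)·b.
Substitute into the budget 7·b + (133/3)·m = 266: 14·b = 266, so b* = 19.
Then m* = (3/19)·19 = 3.

b* = 19, m* = 3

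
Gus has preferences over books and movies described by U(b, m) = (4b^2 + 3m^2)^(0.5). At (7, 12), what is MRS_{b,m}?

MRS = 7/9

For CES with ρ = 2, MRS = (4/3)·(m/b)^(-1).
At (7, 12): MRS = 7/9.
So at (7, 12) the consumer would give up 7/9 units of m for one more unit of b.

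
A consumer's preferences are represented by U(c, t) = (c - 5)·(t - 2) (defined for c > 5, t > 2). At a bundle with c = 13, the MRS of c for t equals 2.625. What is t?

MU_c = (t−2), MU_t = (c−5).
MRS = (t−2)/(c−5).
Substitute c = 13: MRS = (t − 2)/8. Setting this equal to 2.625 gives t − 2 = 2.625·8 = 21, so t = 23.

t = 23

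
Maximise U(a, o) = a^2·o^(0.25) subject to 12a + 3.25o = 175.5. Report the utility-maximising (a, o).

MU_a = 2·a·o^(0.25) and MU_o = 0.25·a^2·o^(-0.75).
MRS = MU_a/MU_o = (8)·o/a.
Tangency: set MRS = p_a/p_o = 12/3.25 = 48/13.
So (8)·o/a = 48/13, i.e. o = (6/13)·a.
Substitute into the budget 12·a + 3.25·o = 175.5: 13.5·a = 175.5, so a* = 13.
Then o* = (6/13)·13 = 6.

a* = 13, o* = 6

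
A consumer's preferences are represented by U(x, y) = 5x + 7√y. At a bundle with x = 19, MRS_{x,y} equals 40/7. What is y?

y = 16

MU_x = 5, MU_y = 7/(2√y).
MRS = 5 ÷ (7/(2√y)).
MRS depends only on y: (10/7)·√y = 40/7 ⇒ √y = (40/7)/(10/7) = 4 ⇒ y = 16.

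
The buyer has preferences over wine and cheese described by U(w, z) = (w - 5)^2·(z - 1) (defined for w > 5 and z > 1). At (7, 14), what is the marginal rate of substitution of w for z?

MRS = 13

MU_w = 2·(w−5)·(z−1), MU_z = (w−5)^2.
MRS = (2/1)·(z−1)/(w−5).
At (7, 14): MRS = 13.
So at (7, 14) the consumer would give up 13 units of z for one more unit of w.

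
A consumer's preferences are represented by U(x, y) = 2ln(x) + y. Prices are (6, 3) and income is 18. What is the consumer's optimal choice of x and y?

x* = 1, y* = 4

MU_x = 2/x, MU_y = 1.
MRS = 2/x ÷ 1.
Tangency: set MRS = p_x/p_y = 6/3 = 2.
MRS depends only on x: 2/x = 2 ⇒ x* = 2/2 = 1.
From the budget, 3·y = 18 − 6·1 = 12, so y* = 4.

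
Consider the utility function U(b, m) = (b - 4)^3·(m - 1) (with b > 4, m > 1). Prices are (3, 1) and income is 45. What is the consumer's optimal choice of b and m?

MU_b = 3·(b−4)^2·(m−1), MU_m = (b−4)^3.
MRS = (3/1)·(m−1)/(b−4).
Tangency: set MRS = p_b/p_m = 3/1 = 3.
So (3/1)·(m − 1)/(b − 4) = 3, i.e. (m − 1) = (b − 4).
Rewrite the budget in excess-of-subsistence terms: 3·(b − 4) + 1·(m − 1) = 45 − 3·4 − 1·1 = 32.
Substituting, 4·(b − 4) = 32, so b − 4 = 8 and b* = 12.
Then m − 1 = 8, so m* = 9.

b* = 12, m* = 9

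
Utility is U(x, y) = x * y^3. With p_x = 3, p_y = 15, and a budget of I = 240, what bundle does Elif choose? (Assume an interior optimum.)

x* = 20, y* = 12

MU_x = y^3 and MU_y = 3·x·y^2.
MRS = MU_x/MU_y = (1/3)·y/x.
Tangency: set MRS = p_x/p_y = 3/15 = 0.2.
So (1/3)·y/x = 0.2, i.e. y = 0.6·x.
Substitute into the budget 3·x + 15·y = 240: 12·x = 240, so x* = 20.
Then y* = 0.6·20 = 12.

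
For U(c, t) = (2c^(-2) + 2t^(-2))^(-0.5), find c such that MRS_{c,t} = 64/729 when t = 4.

c = 9

For CES with ρ = -2, MRS = (t/c)^3.
Setting (4/c)^3 = 64/729 gives 4/c = 4/9 and c = 9.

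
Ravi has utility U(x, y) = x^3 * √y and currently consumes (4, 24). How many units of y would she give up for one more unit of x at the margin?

MU_x = 3·x^2·√y and MU_y = 0.5·x^3·y^(-0.5).
MRS = MU_x/MU_y = (6)·y/x.
At (4, 24): MRS = 36.
That is, one extra unit of x is worth 36 units of y at the margin.

MRS = 36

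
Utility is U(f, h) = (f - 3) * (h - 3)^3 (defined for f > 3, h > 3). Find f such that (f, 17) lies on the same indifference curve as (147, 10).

U(147, 10) = 49392.
Set U(f, 17) = 49392 and solve.
With h = 17: (17 − 3)^3 = 2744, so (f − 3) = 49392/2744 = 18.
So f = 3 + 18 = 21.
Check: U(21, 17) = 49392.

f = 21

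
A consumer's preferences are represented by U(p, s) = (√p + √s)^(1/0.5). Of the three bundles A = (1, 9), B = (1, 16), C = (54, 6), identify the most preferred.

Evaluate utility at each bundle:
U(A) = 16.000.
U(B) = 25.000.
U(C) = 96.000.
Highest utility is C, so C ≻ B ≻ A.

Bundle C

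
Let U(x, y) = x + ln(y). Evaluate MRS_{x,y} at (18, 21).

MU_x = 1, MU_y = 1/y.
MRS = 1 ÷ (1/y).
At (18, 21): MRS = 21.
The indifference curve has slope −21 at this bundle.

MRS = 21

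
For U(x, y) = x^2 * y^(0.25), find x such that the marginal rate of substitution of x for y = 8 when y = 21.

x = 21

MU_x = 2·x·y^(0.25) and MU_y = 0.25·x^2·y^(-0.75).
MRS = MU_x/MU_y = (8)·y/x.
Substitute y = 21: MRS = 168/x. Setting 168/x = 8 gives x = 168/8 = 21.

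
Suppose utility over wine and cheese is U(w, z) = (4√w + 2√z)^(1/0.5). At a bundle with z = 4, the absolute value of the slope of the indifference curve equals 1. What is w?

w = 16

For CES with ρ = 0.5, MRS = (4/2)·√(z/w).
Setting (4/2)·√(4/w) = 1 gives √(4/w) = 0.5, so 4/w = 0.25 and w = 16.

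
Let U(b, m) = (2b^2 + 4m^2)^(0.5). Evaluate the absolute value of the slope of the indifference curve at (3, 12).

MRS = 0.125

For CES with ρ = 2, MRS = (2/4)·(m/b)^(-1).
At (3, 12): MRS = 0.125.
The indifference curve has slope −0.125 at this bundle.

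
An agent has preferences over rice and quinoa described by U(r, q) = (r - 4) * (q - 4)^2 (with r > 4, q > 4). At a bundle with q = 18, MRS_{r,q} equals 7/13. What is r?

MU_r = (q−4)^2, MU_q = 2·(r−4)·(q−4).
MRS = (1/2)·(q−4)/(r−4).
Substitute q = 18: MRS = 7/(r − 4). Setting this equal to 7/13 gives r − 4 = 7/(7/13) = 13, so r = 17.

r = 17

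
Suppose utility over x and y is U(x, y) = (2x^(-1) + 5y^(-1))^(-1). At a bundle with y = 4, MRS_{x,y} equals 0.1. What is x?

For CES with ρ = -1, MRS = (2/5)·(y/x)^2.
Setting (2/5)·(4/x)^2 = 0.1 gives (4/x)^2 = 0.25, so 4/x = 0.5 and x = 8.

x = 8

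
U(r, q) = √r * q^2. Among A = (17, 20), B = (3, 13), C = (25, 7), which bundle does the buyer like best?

Bundle A

Evaluate utility at each bundle:
U(A) = 1649.242.
U(B) = 292.717.
U(C) = 245.000.
Highest utility is A, so A ≻ B ≻ C.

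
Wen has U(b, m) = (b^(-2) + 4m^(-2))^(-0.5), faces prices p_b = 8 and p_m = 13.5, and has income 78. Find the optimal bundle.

b* = 3, m* = 4

For CES with ρ = -2, MRS = (1/4)·(m/b)^3.
Tangency: set MRS = p_b/p_m = 8/13.5 = 16/27.
So (m/b)^3 = 64/27; taking the cube root, m/b = 4/3, i.e. m = (4/3)·b.
Substitute into the budget 8·b + 13.5·m = 78: 26·b = 78, so b* = 3 and m* = (4/3)·3 = 4.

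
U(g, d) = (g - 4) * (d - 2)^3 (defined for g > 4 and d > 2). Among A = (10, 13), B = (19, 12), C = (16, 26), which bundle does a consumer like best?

Bundle C

Evaluate utility at each bundle:
U(A) = 7986.
U(B) = 15000.
U(C) = 165888.
Highest utility is C, so C ≻ B ≻ A.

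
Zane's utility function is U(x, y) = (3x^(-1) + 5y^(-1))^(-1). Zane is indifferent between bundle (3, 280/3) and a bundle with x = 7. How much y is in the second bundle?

U depends on (x, y) only through S = 3x^(-1) + 5y^(-1), so equal utility means equal S. At (3, 280/3): S = 59/56.
With x = 7: 3·7^(-1) = 3/7, so 5y^(-1) = 59/56 − 3/7 = 0.625, i.e. y^(-1) = 0.125.
Hence y = 1/0.125 = 8.
Check: U(7, 8) = 0.9492.

y = 8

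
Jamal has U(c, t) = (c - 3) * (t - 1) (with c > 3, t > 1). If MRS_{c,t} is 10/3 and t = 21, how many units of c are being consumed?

MU_c = (t−1), MU_t = (c−3).
MRS = (t−1)/(c−3).
Substitute t = 21: MRS = 20/(c − 3). Setting this equal to 10/3 gives c − 3 = 20/(10/3) = 6, so c = 9.

c = 9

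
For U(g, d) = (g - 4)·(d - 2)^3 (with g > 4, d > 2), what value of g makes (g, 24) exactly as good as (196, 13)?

g = 28

U(196, 13) = 255552.
Set U(g, 24) = 255552 and solve.
With d = 24: (24 − 2)^3 = 10648, so (g − 4) = 255552/10648 = 24.
So g = 4 + 24 = 28.
Check: U(28, 24) = 255552.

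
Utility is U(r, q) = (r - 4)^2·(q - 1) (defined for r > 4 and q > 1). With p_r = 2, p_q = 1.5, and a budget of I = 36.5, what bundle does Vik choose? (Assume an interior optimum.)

r* = 13, q* = 7

MU_r = 2·(r−4)·(q−1), MU_q = (r−4)^2.
MRS = (2/1)·(q−1)/(r−4).
Tangency: set MRS = p_r/p_q = 2/1.5 = 4/3.
So (2/1)·(q − 1)/(r − 4) = 4/3, i.e. (q − 1) = (2/3)·(r − 4).
Rewrite the budget in excess-of-subsistence terms: 2·(r − 4) + 1.5·(q − 1) = 36.5 − 2·4 − 1.5·1 = 27.
Substituting, 3·(r − 4) = 27, so r − 4 = 9 and r* = 13.
Then q − 1 = (2/3)·9 = 6, so q* = 7.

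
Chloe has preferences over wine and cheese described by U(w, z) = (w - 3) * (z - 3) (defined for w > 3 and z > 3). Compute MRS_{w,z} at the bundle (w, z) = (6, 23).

MRS = 20/3

MU_w = (z−3), MU_z = (w−3).
MRS = (z−3)/(w−3).
At (6, 23): MRS = 20/3.
The indifference curve has slope −20/3 at this bundle.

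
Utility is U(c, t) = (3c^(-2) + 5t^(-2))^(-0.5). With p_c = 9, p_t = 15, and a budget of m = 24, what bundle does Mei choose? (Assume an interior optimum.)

c* = 1, t* = 1

For CES with ρ = -2, MRS = (3/5)·(t/c)^3.
Tangency: set MRS = p_c/p_t = 9/15 = 0.6.
So (t/c)^3 = 1; taking the cube root, t/c = 1, i.e. t = c.
Substitute into the budget 9·c + 15·t = 24: 24·c = 24, so c* = 1 and t* = 1.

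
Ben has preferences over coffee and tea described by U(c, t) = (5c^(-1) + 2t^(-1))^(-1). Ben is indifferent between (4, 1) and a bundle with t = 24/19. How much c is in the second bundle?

U depends on (c, t) only through S = 5c^(-1) + 2t^(-1), so equal utility means equal S. At (4, 1): S = 3.25.
With t = 24/19: 2·(24/19)^(-1) = 19/12, so 5c^(-1) = 3.25 − 19/12 = 5/3, i.e. c^(-1) = 1/3.
Hence c = 1/(1/3) = 3.
Check: U(3, 24/19) = 0.3077.

c = 3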